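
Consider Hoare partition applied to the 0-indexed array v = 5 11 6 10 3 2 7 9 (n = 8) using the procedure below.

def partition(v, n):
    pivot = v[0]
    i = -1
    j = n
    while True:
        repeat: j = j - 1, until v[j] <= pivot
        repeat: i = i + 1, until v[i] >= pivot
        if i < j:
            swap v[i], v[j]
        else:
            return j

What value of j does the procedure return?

1

pivot = v[0] = 5; i = -1, j = 8
j→5 (v[5]=2≤5), i→0 (v[0]=5≥5); i<j, swap → 2 11 6 10 3 5 7 9
j→4 (v[4]=3≤5), i→1 (v[1]=11≥5); i<j, swap → 2 3 6 10 11 5 7 9
j→1, i→2; i≥j, return j=1. v = 2 3 6 10 11 5 7 9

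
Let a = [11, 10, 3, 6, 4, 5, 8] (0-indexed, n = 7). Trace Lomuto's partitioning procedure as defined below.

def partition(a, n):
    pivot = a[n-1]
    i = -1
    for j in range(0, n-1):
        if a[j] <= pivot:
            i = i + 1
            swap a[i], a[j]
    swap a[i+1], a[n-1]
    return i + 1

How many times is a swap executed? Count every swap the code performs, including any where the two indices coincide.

pivot = a[6] = 8; i = -1
j=0: a[0]=11 > 8 → no swap
j=1: a[1]=10 > 8 → no swap
j=2: a[2]=3 ≤ 8 → i=0, swap a[0],a[2] → [3, 10, 11, 6, 4, 5, 8]
j=3: a[3]=6 ≤ 8 → i=1, swap a[1],a[3] → [3, 6, 11, 10, 4, 5, 8]
j=4: a[4]=4 ≤ 8 → i=2, swap a[2],a[4] → [3, 6, 4, 10, 11, 5, 8]
j=5: a[5]=5 ≤ 8 → i=3, swap a[3],a[5] → [3, 6, 4, 5, 11, 10, 8]
final swap a[4],a[6] → [3, 6, 4, 5, 8, 10, 11]; return 4

5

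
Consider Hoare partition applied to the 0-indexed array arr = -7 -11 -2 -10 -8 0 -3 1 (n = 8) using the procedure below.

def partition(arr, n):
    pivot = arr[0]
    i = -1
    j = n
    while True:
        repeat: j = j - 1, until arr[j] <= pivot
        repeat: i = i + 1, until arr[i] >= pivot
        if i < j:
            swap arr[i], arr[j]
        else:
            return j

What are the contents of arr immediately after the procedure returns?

-8 -11 -10 -2 -7 0 -3 1

pivot = arr[0] = -7; i = -1, j = 8
j→4 (arr[4]=-8≤-7), i→0 (arr[0]=-7≥-7); i<j, swap → -8 -11 -2 -10 -7 0 -3 1
j→3 (arr[3]=-10≤-7), i→2 (arr[2]=-2≥-7); i<j, swap → -8 -11 -10 -2 -7 0 -3 1
j→2, i→3; i≥j, return j=2. arr = -8 -11 -10 -2 -7 0 -3 1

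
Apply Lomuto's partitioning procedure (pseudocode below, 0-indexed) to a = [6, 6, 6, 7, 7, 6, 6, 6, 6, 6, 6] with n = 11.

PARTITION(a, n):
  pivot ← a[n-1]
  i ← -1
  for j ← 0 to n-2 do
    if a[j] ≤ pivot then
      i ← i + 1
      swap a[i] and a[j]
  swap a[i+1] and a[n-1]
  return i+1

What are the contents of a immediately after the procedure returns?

pivot=6, i=-1
j=0: 6≤6, i=0, swap(0,0) ⇒ [6, 6, 6, 7, 7, 6, 6, 6, 6, 6, 6]
j=1: 6≤6, i=1, swap(1,1) ⇒ [6, 6, 6, 7, 7, 6, 6, 6, 6, 6, 6]
j=2: 6≤6, i=2, swap(2,2) ⇒ [6, 6, 6, 7, 7, 6, 6, 6, 6, 6, 6]
j=3: 7>6, skip
j=4: 7>6, skip
j=5: 6≤6, i=3, swap(3,5) ⇒ [6, 6, 6, 6, 7, 7, 6, 6, 6, 6, 6]
j=6: 6≤6, i=4, swap(4,6) ⇒ [6, 6, 6, 6, 6, 7, 7, 6, 6, 6, 6]
j=7: 6≤6, i=5, swap(5,7) ⇒ [6, 6, 6, 6, 6, 6, 7, 7, 6, 6, 6]
j=8: 6≤6, i=6, swap(6,8) ⇒ [6, 6, 6, 6, 6, 6, 6, 7, 7, 6, 6]
j=9: 6≤6, i=7, swap(7,9) ⇒ [6, 6, 6, 6, 6, 6, 6, 6, 7, 7, 6]
swap(8,10) ⇒ [6, 6, 6, 6, 6, 6, 6, 6, 6, 7, 7]; return 8

[6, 6, 6, 6, 6, 6, 6, 6, 6, 7, 7]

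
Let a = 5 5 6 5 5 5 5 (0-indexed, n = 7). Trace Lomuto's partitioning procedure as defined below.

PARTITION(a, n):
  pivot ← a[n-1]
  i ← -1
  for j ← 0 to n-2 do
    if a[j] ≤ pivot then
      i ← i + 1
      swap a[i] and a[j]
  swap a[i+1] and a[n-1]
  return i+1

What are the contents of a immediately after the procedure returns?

5 5 5 5 5 5 6

pivot = a[6] = 5; i = -1
j=0: a[0]=5 ≤ 5 → i=0, swap a[0],a[0] (no change) → 5 5 6 5 5 5 5
j=1: a[1]=5 ≤ 5 → i=1, swap a[1],a[1] (no change) → 5 5 6 5 5 5 5
j=2: a[2]=6 > 5 → no swap
j=3: a[3]=5 ≤ 5 → i=2, swap a[2],a[3] → 5 5 5 6 5 5 5
j=4: a[4]=5 ≤ 5 → i=3, swap a[3],a[4] → 5 5 5 5 6 5 5
j=5: a[5]=5 ≤ 5 → i=4, swap a[4],a[5] → 5 5 5 5 5 6 5
final swap a[5],a[6] → 5 5 5 5 5 5 6; return 5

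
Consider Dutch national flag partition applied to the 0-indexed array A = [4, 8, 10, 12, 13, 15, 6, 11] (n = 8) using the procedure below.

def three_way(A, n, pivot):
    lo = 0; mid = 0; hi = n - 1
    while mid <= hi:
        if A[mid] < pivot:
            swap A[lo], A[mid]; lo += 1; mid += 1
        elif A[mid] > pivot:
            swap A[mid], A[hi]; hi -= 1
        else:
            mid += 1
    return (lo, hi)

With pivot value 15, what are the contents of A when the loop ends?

[4, 8, 10, 12, 13, 6, 11, 15]

pivot = 15; lo=0, mid=0, hi=7
A[mid]=4<15: swap A[0],A[0]; lo=1,mid=1 → [4, 8, 10, 12, 13, 15, 6, 11]
A[mid]=8<15: swap A[1],A[1]; lo=2,mid=2 → [4, 8, 10, 12, 13, 15, 6, 11]
A[mid]=10<15: swap A[2],A[2]; lo=3,mid=3 → [4, 8, 10, 12, 13, 15, 6, 11]
A[mid]=12<15: swap A[3],A[3]; lo=4,mid=4 → [4, 8, 10, 12, 13, 15, 6, 11]
A[mid]=13<15: swap A[4],A[4]; lo=5,mid=5 → [4, 8, 10, 12, 13, 15, 6, 11]
A[mid]=15=15: mid=6
A[mid]=6<15: swap A[5],A[6]; lo=6,mid=7 → [4, 8, 10, 12, 13, 6, 15, 11]
A[mid]=11<15: swap A[6],A[7]; lo=7,mid=8 → [4, 8, 10, 12, 13, 6, 11, 15]
end: lo=7, hi=7; A = [4, 8, 10, 12, 13, 6, 11, 15]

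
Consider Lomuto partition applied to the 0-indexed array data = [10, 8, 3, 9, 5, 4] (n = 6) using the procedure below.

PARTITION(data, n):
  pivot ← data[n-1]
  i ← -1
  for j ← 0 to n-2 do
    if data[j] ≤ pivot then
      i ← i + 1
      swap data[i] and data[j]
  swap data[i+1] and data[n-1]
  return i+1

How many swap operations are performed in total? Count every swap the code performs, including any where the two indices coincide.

pivot=4, i=-1
j=0: 10>4, skip
j=1: 8>4, skip
j=2: 3≤4, i=0, swap(0,2) ⇒ [3, 8, 10, 9, 5, 4]
j=3: 9>4, skip
j=4: 5>4, skip
swap(1,5) ⇒ [3, 4, 10, 9, 5, 8]; return 1

2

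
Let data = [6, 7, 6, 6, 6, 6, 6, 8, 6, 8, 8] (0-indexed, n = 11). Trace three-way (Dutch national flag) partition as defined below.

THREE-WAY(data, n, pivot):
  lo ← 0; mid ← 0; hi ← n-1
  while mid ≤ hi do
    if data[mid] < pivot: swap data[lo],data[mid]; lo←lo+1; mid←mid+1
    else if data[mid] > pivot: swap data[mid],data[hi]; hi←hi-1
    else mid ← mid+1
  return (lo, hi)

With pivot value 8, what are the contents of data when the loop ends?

[6, 7, 6, 6, 6, 6, 6, 6, 8, 8, 8]

pivot = 8; lo=0, mid=0, hi=10
data[mid]=6<8: swap data[0],data[0]; lo=1,mid=1 → [6, 7, 6, 6, 6, 6, 6, 8, 6, 8, 8]
data[mid]=7<8: swap data[1],data[1]; lo=2,mid=2 → [6, 7, 6, 6, 6, 6, 6, 8, 6, 8, 8]
data[mid]=6<8: swap data[2],data[2]; lo=3,mid=3 → [6, 7, 6, 6, 6, 6, 6, 8, 6, 8, 8]
data[mid]=6<8: swap data[3],data[3]; lo=4,mid=4 → [6, 7, 6, 6, 6, 6, 6, 8, 6, 8, 8]
data[mid]=6<8: swap data[4],data[4]; lo=5,mid=5 → [6, 7, 6, 6, 6, 6, 6, 8, 6, 8, 8]
data[mid]=6<8: swap data[5],data[5]; lo=6,mid=6 → [6, 7, 6, 6, 6, 6, 6, 8, 6, 8, 8]
data[mid]=6<8: swap data[6],data[6]; lo=7,mid=7 → [6, 7, 6, 6, 6, 6, 6, 8, 6, 8, 8]
data[mid]=8=8: mid=8
data[mid]=6<8: swap data[7],data[8]; lo=8,mid=9 → [6, 7, 6, 6, 6, 6, 6, 6, 8, 8, 8]
data[mid]=8=8: mid=10
data[mid]=8=8: mid=11
end: lo=8, hi=10; data = [6, 7, 6, 6, 6, 6, 6, 6, 8, 8, 8]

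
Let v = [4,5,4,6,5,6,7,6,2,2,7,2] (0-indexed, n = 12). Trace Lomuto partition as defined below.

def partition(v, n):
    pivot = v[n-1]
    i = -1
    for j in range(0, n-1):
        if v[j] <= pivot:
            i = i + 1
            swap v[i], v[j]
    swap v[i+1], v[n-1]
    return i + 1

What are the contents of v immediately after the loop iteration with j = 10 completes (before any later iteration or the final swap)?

pivot = v[11] = 2; i = -1
j=0: v[0]=4 > 2 → no swap
j=1: v[1]=5 > 2 → no swap
j=2: v[2]=4 > 2 → no swap
j=3: v[3]=6 > 2 → no swap
j=4: v[4]=5 > 2 → no swap
j=5: v[5]=6 > 2 → no swap
j=6: v[6]=7 > 2 → no swap
j=7: v[7]=6 > 2 → no swap
j=8: v[8]=2 ≤ 2 → i=0, swap v[0],v[8] → [2,5,4,6,5,6,7,6,4,2,7,2]
j=9: v[9]=2 ≤ 2 → i=1, swap v[1],v[9] → [2,2,4,6,5,6,7,6,4,5,7,2]
j=10: v[10]=7 > 2 → no swap
(after j=10) v = [2,2,4,6,5,6,7,6,4,5,7,2]

[2,2,4,6,5,6,7,6,4,5,7,2]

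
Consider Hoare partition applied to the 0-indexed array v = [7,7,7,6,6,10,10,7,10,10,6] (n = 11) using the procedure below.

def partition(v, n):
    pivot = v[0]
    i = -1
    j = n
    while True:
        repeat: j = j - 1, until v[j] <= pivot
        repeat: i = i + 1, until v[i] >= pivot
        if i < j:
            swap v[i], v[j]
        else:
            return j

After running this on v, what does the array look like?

pivot = v[0] = 7; i = -1, j = 11
j→10 (v[10]=6≤7), i→0 (v[0]=7≥7); i<j, swap → [6,7,7,6,6,10,10,7,10,10,7]
j→7 (v[7]=7≤7), i→1 (v[1]=7≥7); i<j, swap → [6,7,7,6,6,10,10,7,10,10,7]
j→4 (v[4]=6≤7), i→2 (v[2]=7≥7); i<j, swap → [6,7,6,6,7,10,10,7,10,10,7]
j→3, i→4; i≥j, return j=3. v = [6,7,6,6,7,10,10,7,10,10,7]

[6,7,6,6,7,10,10,7,10,10,7]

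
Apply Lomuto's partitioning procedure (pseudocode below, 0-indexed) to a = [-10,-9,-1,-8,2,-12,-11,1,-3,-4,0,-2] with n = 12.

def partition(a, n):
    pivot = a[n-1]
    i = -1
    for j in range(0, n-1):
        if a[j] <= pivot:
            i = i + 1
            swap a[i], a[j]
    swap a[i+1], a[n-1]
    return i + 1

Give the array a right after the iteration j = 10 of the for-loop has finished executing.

pivot=-2, i=-1
j=0: -10≤-2, i=0, swap(0,0) ⇒ [-10,-9,-1,-8,2,-12,-11,1,-3,-4,0,-2]
j=1: -9≤-2, i=1, swap(1,1) ⇒ [-10,-9,-1,-8,2,-12,-11,1,-3,-4,0,-2]
j=2: -1>-2, skip
j=3: -8≤-2, i=2, swap(2,3) ⇒ [-10,-9,-8,-1,2,-12,-11,1,-3,-4,0,-2]
j=4: 2>-2, skip
j=5: -12≤-2, i=3, swap(3,5) ⇒ [-10,-9,-8,-12,2,-1,-11,1,-3,-4,0,-2]
j=6: -11≤-2, i=4, swap(4,6) ⇒ [-10,-9,-8,-12,-11,-1,2,1,-3,-4,0,-2]
j=7: 1>-2, skip
j=8: -3≤-2, i=5, swap(5,8) ⇒ [-10,-9,-8,-12,-11,-3,2,1,-1,-4,0,-2]
j=9: -4≤-2, i=6, swap(6,9) ⇒ [-10,-9,-8,-12,-11,-3,-4,1,-1,2,0,-2]
j=10: 0>-2, skip
(after j=10) a = [-10,-9,-8,-12,-11,-3,-4,1,-1,2,0,-2]

[-10,-9,-8,-12,-11,-3,-4,1,-1,2,0,-2]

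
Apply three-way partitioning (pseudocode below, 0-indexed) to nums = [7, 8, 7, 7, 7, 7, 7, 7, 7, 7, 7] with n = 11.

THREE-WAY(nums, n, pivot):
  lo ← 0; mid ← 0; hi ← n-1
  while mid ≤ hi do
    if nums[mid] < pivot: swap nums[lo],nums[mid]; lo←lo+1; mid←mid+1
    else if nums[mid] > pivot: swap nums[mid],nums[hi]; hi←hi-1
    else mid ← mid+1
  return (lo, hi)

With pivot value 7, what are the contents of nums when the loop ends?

pivot = 7; lo=0, mid=0, hi=10
nums[mid]=7=7: mid=1
nums[mid]=8>7: swap nums[1],nums[10]; hi=9 → [7, 7, 7, 7, 7, 7, 7, 7, 7, 7, 8]
nums[mid]=7=7: mid=2
nums[mid]=7=7: mid=3
nums[mid]=7=7: mid=4
nums[mid]=7=7: mid=5
nums[mid]=7=7: mid=6
nums[mid]=7=7: mid=7
nums[mid]=7=7: mid=8
nums[mid]=7=7: mid=9
nums[mid]=7=7: mid=10
end: lo=0, hi=9; nums = [7, 7, 7, 7, 7, 7, 7, 7, 7, 7, 8]

[7, 7, 7, 7, 7, 7, 7, 7, 7, 7, 8]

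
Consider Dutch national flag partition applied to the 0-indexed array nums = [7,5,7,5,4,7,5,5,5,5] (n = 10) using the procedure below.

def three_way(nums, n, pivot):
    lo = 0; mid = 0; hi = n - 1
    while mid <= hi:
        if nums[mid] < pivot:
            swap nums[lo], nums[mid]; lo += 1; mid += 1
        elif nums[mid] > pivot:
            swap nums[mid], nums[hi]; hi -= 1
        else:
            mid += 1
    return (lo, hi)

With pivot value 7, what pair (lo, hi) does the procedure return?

pivot = 7; lo=0, mid=0, hi=9
nums[mid]=7=7: mid=1
nums[mid]=5<7: swap nums[0],nums[1]; lo=1,mid=2 → [5,7,7,5,4,7,5,5,5,5]
nums[mid]=7=7: mid=3
nums[mid]=5<7: swap nums[1],nums[3]; lo=2,mid=4 → [5,5,7,7,4,7,5,5,5,5]
nums[mid]=4<7: swap nums[2],nums[4]; lo=3,mid=5 → [5,5,4,7,7,7,5,5,5,5]
nums[mid]=7=7: mid=6
nums[mid]=5<7: swap nums[3],nums[6]; lo=4,mid=7 → [5,5,4,5,7,7,7,5,5,5]
nums[mid]=5<7: swap nums[4],nums[7]; lo=5,mid=8 → [5,5,4,5,5,7,7,7,5,5]
nums[mid]=5<7: swap nums[5],nums[8]; lo=6,mid=9 → [5,5,4,5,5,5,7,7,7,5]
nums[mid]=5<7: swap nums[6],nums[9]; lo=7,mid=10 → [5,5,4,5,5,5,5,7,7,7]
end: lo=7, hi=9; nums = [5,5,4,5,5,5,5,7,7,7]

(7, 9)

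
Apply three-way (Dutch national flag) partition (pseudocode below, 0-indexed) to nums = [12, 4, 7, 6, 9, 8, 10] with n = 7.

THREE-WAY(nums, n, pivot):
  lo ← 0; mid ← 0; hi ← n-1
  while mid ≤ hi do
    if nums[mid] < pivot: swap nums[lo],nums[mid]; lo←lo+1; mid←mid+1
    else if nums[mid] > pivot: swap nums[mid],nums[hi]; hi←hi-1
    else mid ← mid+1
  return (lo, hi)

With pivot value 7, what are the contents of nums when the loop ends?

[6, 4, 7, 9, 8, 10, 12]

pivot = 7; lo=0, mid=0, hi=6
nums[mid]=12>7: swap nums[0],nums[6]; hi=5 → [10, 4, 7, 6, 9, 8, 12]
nums[mid]=10>7: swap nums[0],nums[5]; hi=4 → [8, 4, 7, 6, 9, 10, 12]
nums[mid]=8>7: swap nums[0],nums[4]; hi=3 → [9, 4, 7, 6, 8, 10, 12]
nums[mid]=9>7: swap nums[0],nums[3]; hi=2 → [6, 4, 7, 9, 8, 10, 12]
nums[mid]=6<7: swap nums[0],nums[0]; lo=1,mid=1 → [6, 4, 7, 9, 8, 10, 12]
nums[mid]=4<7: swap nums[1],nums[1]; lo=2,mid=2 → [6, 4, 7, 9, 8, 10, 12]
nums[mid]=7=7: mid=3
end: lo=2, hi=2; nums = [6, 4, 7, 9, 8, 10, 12]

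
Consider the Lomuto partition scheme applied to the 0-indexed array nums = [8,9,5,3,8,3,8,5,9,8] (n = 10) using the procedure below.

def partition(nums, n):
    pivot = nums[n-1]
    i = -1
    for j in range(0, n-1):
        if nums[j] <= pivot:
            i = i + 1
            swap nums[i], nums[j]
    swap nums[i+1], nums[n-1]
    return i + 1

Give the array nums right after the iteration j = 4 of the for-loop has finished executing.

[8,5,3,8,9,3,8,5,9,8]

pivot = nums[9] = 8; i = -1
j=0: nums[0]=8 ≤ 8 → i=0, swap nums[0],nums[0] (no change) → [8,9,5,3,8,3,8,5,9,8]
j=1: nums[1]=9 > 8 → no swap
j=2: nums[2]=5 ≤ 8 → i=1, swap nums[1],nums[2] → [8,5,9,3,8,3,8,5,9,8]
j=3: nums[3]=3 ≤ 8 → i=2, swap nums[2],nums[3] → [8,5,3,9,8,3,8,5,9,8]
j=4: nums[4]=8 ≤ 8 → i=3, swap nums[3],nums[4] → [8,5,3,8,9,3,8,5,9,8]
(after j=4) nums = [8,5,3,8,9,3,8,5,9,8]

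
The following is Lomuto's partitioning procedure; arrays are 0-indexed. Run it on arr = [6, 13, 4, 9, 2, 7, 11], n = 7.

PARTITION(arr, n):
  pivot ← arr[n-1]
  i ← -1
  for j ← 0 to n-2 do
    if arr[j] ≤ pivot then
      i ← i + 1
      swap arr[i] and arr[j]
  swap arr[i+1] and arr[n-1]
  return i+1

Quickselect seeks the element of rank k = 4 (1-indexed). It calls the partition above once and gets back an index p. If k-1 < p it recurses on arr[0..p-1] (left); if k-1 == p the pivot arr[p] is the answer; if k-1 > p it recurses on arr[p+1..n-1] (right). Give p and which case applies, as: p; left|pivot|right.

pivot = arr[6] = 11; i = -1
j=0: arr[0]=6 ≤ 11 → i=0, swap arr[0],arr[0] (no change) → [6, 13, 4, 9, 2, 7, 11]
j=1: arr[1]=13 > 11 → no swap
j=2: arr[2]=4 ≤ 11 → i=1, swap arr[1],arr[2] → [6, 4, 13, 9, 2, 7, 11]
j=3: arr[3]=9 ≤ 11 → i=2, swap arr[2],arr[3] → [6, 4, 9, 13, 2, 7, 11]
j=4: arr[4]=2 ≤ 11 → i=3, swap arr[3],arr[4] → [6, 4, 9, 2, 13, 7, 11]
j=5: arr[5]=7 ≤ 11 → i=4, swap arr[4],arr[5] → [6, 4, 9, 2, 7, 13, 11]
final swap arr[5],arr[6] → [6, 4, 9, 2, 7, 11, 13]; return 5
p = 5; k-1 = 3 < 5 ⇒ left

5; left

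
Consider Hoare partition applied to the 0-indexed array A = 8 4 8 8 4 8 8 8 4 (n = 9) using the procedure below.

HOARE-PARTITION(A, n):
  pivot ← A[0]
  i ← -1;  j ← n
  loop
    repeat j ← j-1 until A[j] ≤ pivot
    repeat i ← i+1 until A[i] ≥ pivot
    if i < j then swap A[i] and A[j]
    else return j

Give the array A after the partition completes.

4 4 8 8 4 8 8 8 8

pivot=8
j stops at 8 (4), i stops at 0 (8); swap ⇒ 4 4 8 8 4 8 8 8 8
j stops at 7 (8), i stops at 2 (8); swap ⇒ 4 4 8 8 4 8 8 8 8
j stops at 6 (8), i stops at 3 (8); swap ⇒ 4 4 8 8 4 8 8 8 8
j stops at 5, i stops at 5; i≥j ⇒ return 5. A=4 4 8 8 4 8 8 8 8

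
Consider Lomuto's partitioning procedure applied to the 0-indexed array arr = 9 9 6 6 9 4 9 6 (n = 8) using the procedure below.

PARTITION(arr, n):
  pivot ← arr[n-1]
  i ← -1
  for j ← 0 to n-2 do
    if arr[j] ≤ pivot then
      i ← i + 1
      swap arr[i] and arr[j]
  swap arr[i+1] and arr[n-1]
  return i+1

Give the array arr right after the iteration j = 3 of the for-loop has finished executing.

6 6 9 9 9 4 9 6

pivot=6, i=-1
j=0: 9>6, skip
j=1: 9>6, skip
j=2: 6≤6, i=0, swap(0,2) ⇒ 6 9 9 6 9 4 9 6
j=3: 6≤6, i=1, swap(1,3) ⇒ 6 6 9 9 9 4 9 6
(after j=3) arr = 6 6 9 9 9 4 9 6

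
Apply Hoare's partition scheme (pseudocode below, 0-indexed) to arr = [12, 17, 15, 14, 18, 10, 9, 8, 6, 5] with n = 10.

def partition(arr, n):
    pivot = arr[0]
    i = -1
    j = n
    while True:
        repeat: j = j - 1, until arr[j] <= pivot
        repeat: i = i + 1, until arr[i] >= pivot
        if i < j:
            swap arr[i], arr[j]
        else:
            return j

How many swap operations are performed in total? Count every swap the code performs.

pivot=12
j stops at 9 (5), i stops at 0 (12); swap ⇒ [5, 17, 15, 14, 18, 10, 9, 8, 6, 12]
j stops at 8 (6), i stops at 1 (17); swap ⇒ [5, 6, 15, 14, 18, 10, 9, 8, 17, 12]
j stops at 7 (8), i stops at 2 (15); swap ⇒ [5, 6, 8, 14, 18, 10, 9, 15, 17, 12]
j stops at 6 (9), i stops at 3 (14); swap ⇒ [5, 6, 8, 9, 18, 10, 14, 15, 17, 12]
j stops at 5 (10), i stops at 4 (18); swap ⇒ [5, 6, 8, 9, 10, 18, 14, 15, 17, 12]
j stops at 4, i stops at 5; i≥j ⇒ return 4. arr=[5, 6, 8, 9, 10, 18, 14, 15, 17, 12]

5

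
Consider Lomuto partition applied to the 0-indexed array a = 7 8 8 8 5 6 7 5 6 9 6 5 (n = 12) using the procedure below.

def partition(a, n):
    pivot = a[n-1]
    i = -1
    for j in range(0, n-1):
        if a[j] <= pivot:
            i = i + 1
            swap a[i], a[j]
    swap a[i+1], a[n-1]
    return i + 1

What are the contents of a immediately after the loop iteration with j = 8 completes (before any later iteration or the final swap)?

5 5 8 8 7 6 7 8 6 9 6 5

pivot = a[11] = 5; i = -1
j=0: a[0]=7 > 5 → no swap
j=1: a[1]=8 > 5 → no swap
j=2: a[2]=8 > 5 → no swap
j=3: a[3]=8 > 5 → no swap
j=4: a[4]=5 ≤ 5 → i=0, swap a[0],a[4] → 5 8 8 8 7 6 7 5 6 9 6 5
j=5: a[5]=6 > 5 → no swap
j=6: a[6]=7 > 5 → no swap
j=7: a[7]=5 ≤ 5 → i=1, swap a[1],a[7] → 5 5 8 8 7 6 7 8 6 9 6 5
j=8: a[8]=6 > 5 → no swap
(after j=8) a = 5 5 8 8 7 6 7 8 6 9 6 5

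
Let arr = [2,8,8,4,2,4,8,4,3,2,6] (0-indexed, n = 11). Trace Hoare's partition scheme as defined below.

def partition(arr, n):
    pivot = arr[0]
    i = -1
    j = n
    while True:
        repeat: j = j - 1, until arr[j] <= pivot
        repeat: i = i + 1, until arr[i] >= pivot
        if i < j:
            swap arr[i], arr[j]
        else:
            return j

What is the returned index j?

pivot = arr[0] = 2; i = -1, j = 11
j→9 (arr[9]=2≤2), i→0 (arr[0]=2≥2); i<j, swap → [2,8,8,4,2,4,8,4,3,2,6]
j→4 (arr[4]=2≤2), i→1 (arr[1]=8≥2); i<j, swap → [2,2,8,4,8,4,8,4,3,2,6]
j→1, i→2; i≥j, return j=1. arr = [2,2,8,4,8,4,8,4,3,2,6]

1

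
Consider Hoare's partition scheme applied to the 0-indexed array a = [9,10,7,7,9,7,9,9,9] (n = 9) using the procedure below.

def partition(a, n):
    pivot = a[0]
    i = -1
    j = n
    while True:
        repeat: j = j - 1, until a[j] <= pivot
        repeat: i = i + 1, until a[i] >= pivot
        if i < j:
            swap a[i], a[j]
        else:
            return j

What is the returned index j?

5

pivot=9
j stops at 8 (9), i stops at 0 (9); swap ⇒ [9,10,7,7,9,7,9,9,9]
j stops at 7 (9), i stops at 1 (10); swap ⇒ [9,9,7,7,9,7,9,10,9]
j stops at 6 (9), i stops at 4 (9); swap ⇒ [9,9,7,7,9,7,9,10,9]
j stops at 5, i stops at 6; i≥j ⇒ return 5. a=[9,9,7,7,9,7,9,10,9]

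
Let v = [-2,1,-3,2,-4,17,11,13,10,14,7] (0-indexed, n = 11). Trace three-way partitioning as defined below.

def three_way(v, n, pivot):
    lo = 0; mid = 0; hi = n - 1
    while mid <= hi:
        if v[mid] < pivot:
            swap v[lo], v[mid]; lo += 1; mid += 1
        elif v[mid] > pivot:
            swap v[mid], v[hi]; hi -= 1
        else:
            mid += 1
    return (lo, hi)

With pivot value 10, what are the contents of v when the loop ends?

[-2,1,-3,2,-4,7,10,13,14,11,17]

pivot = 10; lo=0, mid=0, hi=10
v[mid]=-2<10: swap v[0],v[0]; lo=1,mid=1 → [-2,1,-3,2,-4,17,11,13,10,14,7]
v[mid]=1<10: swap v[1],v[1]; lo=2,mid=2 → [-2,1,-3,2,-4,17,11,13,10,14,7]
v[mid]=-3<10: swap v[2],v[2]; lo=3,mid=3 → [-2,1,-3,2,-4,17,11,13,10,14,7]
v[mid]=2<10: swap v[3],v[3]; lo=4,mid=4 → [-2,1,-3,2,-4,17,11,13,10,14,7]
v[mid]=-4<10: swap v[4],v[4]; lo=5,mid=5 → [-2,1,-3,2,-4,17,11,13,10,14,7]
v[mid]=17>10: swap v[5],v[10]; hi=9 → [-2,1,-3,2,-4,7,11,13,10,14,17]
v[mid]=7<10: swap v[5],v[5]; lo=6,mid=6 → [-2,1,-3,2,-4,7,11,13,10,14,17]
v[mid]=11>10: swap v[6],v[9]; hi=8 → [-2,1,-3,2,-4,7,14,13,10,11,17]
v[mid]=14>10: swap v[6],v[8]; hi=7 → [-2,1,-3,2,-4,7,10,13,14,11,17]
v[mid]=10=10: mid=7
v[mid]=13>10: swap v[7],v[7]; hi=6 → [-2,1,-3,2,-4,7,10,13,14,11,17]
end: lo=6, hi=6; v = [-2,1,-3,2,-4,7,10,13,14,11,17]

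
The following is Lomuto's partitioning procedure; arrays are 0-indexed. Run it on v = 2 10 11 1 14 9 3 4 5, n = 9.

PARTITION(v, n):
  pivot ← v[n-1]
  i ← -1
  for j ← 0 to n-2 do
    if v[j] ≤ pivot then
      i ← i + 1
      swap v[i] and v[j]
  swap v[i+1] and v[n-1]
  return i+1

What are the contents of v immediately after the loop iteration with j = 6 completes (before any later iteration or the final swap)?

pivot=5, i=-1
j=0: 2≤5, i=0, swap(0,0) ⇒ 2 10 11 1 14 9 3 4 5
j=1: 10>5, skip
j=2: 11>5, skip
j=3: 1≤5, i=1, swap(1,3) ⇒ 2 1 11 10 14 9 3 4 5
j=4: 14>5, skip
j=5: 9>5, skip
j=6: 3≤5, i=2, swap(2,6) ⇒ 2 1 3 10 14 9 11 4 5
(after j=6) v = 2 1 3 10 14 9 11 4 5

2 1 3 10 14 9 11 4 5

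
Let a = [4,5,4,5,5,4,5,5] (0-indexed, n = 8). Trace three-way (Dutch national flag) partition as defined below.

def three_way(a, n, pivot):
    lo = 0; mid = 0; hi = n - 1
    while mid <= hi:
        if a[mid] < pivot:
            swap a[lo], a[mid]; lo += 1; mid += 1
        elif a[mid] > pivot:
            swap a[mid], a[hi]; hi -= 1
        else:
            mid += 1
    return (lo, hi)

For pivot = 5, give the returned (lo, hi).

(3, 7)

lo=0 mid=0 hi=7
4<5: swap(0,0), lo=1 mid=1 ⇒ [4,5,4,5,5,4,5,5]
5=5: mid=2
4<5: swap(1,2), lo=2 mid=3 ⇒ [4,4,5,5,5,4,5,5]
5=5: mid=4
5=5: mid=5
4<5: swap(2,5), lo=3 mid=6 ⇒ [4,4,4,5,5,5,5,5]
5=5: mid=7
5=5: mid=8
done. lo=3 hi=7; a=[4,4,4,5,5,5,5,5]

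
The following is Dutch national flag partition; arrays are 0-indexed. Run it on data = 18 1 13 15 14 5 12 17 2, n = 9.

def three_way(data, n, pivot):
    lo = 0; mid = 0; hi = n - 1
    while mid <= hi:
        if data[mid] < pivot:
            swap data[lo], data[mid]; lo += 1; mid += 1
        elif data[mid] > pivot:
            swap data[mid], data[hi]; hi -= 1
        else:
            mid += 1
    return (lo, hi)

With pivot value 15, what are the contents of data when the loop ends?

2 1 13 14 5 12 15 17 18

pivot = 15; lo=0, mid=0, hi=8
data[mid]=18>15: swap data[0],data[8]; hi=7 → 2 1 13 15 14 5 12 17 18
data[mid]=2<15: swap data[0],data[0]; lo=1,mid=1 → 2 1 13 15 14 5 12 17 18
data[mid]=1<15: swap data[1],data[1]; lo=2,mid=2 → 2 1 13 15 14 5 12 17 18
data[mid]=13<15: swap data[2],data[2]; lo=3,mid=3 → 2 1 13 15 14 5 12 17 18
data[mid]=15=15: mid=4
data[mid]=14<15: swap data[3],data[4]; lo=4,mid=5 → 2 1 13 14 15 5 12 17 18
data[mid]=5<15: swap data[4],data[5]; lo=5,mid=6 → 2 1 13 14 5 15 12 17 18
data[mid]=12<15: swap data[5],data[6]; lo=6,mid=7 → 2 1 13 14 5 12 15 17 18
data[mid]=17>15: swap data[7],data[7]; hi=6 → 2 1 13 14 5 12 15 17 18
end: lo=6, hi=6; data = 2 1 13 14 5 12 15 17 18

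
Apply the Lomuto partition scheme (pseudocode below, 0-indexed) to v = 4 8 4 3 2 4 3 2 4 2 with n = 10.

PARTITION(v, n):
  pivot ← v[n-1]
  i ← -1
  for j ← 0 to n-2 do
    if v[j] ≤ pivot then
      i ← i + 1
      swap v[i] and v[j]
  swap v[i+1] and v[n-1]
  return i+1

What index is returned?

pivot = v[9] = 2; i = -1
j=0: v[0]=4 > 2 → no swap
j=1: v[1]=8 > 2 → no swap
j=2: v[2]=4 > 2 → no swap
j=3: v[3]=3 > 2 → no swap
j=4: v[4]=2 ≤ 2 → i=0, swap v[0],v[4] → 2 8 4 3 4 4 3 2 4 2
j=5: v[5]=4 > 2 → no swap
j=6: v[6]=3 > 2 → no swap
j=7: v[7]=2 ≤ 2 → i=1, swap v[1],v[7] → 2 2 4 3 4 4 3 8 4 2
j=8: v[8]=4 > 2 → no swap
final swap v[2],v[9] → 2 2 2 3 4 4 3 8 4 4; return 2

2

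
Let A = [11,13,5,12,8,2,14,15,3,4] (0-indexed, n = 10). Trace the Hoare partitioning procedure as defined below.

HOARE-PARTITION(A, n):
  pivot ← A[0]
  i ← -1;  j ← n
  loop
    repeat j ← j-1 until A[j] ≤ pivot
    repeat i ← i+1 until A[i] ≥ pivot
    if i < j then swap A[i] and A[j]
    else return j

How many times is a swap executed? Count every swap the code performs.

3

pivot=11
j stops at 9 (4), i stops at 0 (11); swap ⇒ [4,13,5,12,8,2,14,15,3,11]
j stops at 8 (3), i stops at 1 (13); swap ⇒ [4,3,5,12,8,2,14,15,13,11]
j stops at 5 (2), i stops at 3 (12); swap ⇒ [4,3,5,2,8,12,14,15,13,11]
j stops at 4, i stops at 5; i≥j ⇒ return 4. A=[4,3,5,2,8,12,14,15,13,11]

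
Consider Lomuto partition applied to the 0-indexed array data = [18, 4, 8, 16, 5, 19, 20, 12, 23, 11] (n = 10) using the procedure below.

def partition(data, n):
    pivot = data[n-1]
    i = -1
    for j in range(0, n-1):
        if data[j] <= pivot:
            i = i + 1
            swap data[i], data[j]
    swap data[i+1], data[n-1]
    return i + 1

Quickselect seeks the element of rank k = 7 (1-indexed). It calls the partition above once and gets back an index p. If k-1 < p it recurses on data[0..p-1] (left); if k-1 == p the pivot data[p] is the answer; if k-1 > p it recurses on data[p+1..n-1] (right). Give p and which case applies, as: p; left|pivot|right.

pivot=11, i=-1
j=0: 18>11, skip
j=1: 4≤11, i=0, swap(0,1) ⇒ [4, 18, 8, 16, 5, 19, 20, 12, 23, 11]
j=2: 8≤11, i=1, swap(1,2) ⇒ [4, 8, 18, 16, 5, 19, 20, 12, 23, 11]
j=3: 16>11, skip
j=4: 5≤11, i=2, swap(2,4) ⇒ [4, 8, 5, 16, 18, 19, 20, 12, 23, 11]
j=5: 19>11, skip
j=6: 20>11, skip
j=7: 12>11, skip
j=8: 23>11, skip
swap(3,9) ⇒ [4, 8, 5, 11, 18, 19, 20, 12, 23, 16]; return 3
p = 3; k-1 = 6 > 3 ⇒ right

3; right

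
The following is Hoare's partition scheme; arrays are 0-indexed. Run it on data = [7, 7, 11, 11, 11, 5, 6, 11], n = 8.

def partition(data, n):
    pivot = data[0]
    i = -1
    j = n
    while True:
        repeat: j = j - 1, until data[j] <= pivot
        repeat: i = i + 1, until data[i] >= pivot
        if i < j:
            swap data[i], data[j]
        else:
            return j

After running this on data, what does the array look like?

pivot=7
j stops at 6 (6), i stops at 0 (7); swap ⇒ [6, 7, 11, 11, 11, 5, 7, 11]
j stops at 5 (5), i stops at 1 (7); swap ⇒ [6, 5, 11, 11, 11, 7, 7, 11]
j stops at 1, i stops at 2; i≥j ⇒ return 1. data=[6, 5, 11, 11, 11, 7, 7, 11]

[6, 5, 11, 11, 11, 7, 7, 11]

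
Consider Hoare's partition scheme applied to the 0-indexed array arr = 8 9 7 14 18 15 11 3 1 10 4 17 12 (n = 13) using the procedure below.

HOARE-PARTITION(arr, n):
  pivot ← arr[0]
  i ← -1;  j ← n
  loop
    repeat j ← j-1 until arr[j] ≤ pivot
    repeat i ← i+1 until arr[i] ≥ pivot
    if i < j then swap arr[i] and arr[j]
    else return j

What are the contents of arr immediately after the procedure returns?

pivot = arr[0] = 8; i = -1, j = 13
j→10 (arr[10]=4≤8), i→0 (arr[0]=8≥8); i<j, swap → 4 9 7 14 18 15 11 3 1 10 8 17 12
j→8 (arr[8]=1≤8), i→1 (arr[1]=9≥8); i<j, swap → 4 1 7 14 18 15 11 3 9 10 8 17 12
j→7 (arr[7]=3≤8), i→3 (arr[3]=14≥8); i<j, swap → 4 1 7 3 18 15 11 14 9 10 8 17 12
j→3, i→4; i≥j, return j=3. arr = 4 1 7 3 18 15 11 14 9 10 8 17 12

4 1 7 3 18 15 11 14 9 10 8 17 12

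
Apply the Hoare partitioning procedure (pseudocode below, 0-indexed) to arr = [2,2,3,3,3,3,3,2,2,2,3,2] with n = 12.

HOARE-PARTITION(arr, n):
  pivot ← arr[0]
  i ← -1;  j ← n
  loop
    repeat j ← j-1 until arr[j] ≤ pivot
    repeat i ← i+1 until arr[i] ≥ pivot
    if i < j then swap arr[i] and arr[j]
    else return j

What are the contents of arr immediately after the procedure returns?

pivot = arr[0] = 2; i = -1, j = 12
j→11 (arr[11]=2≤2), i→0 (arr[0]=2≥2); i<j, swap → [2,2,3,3,3,3,3,2,2,2,3,2]
j→9 (arr[9]=2≤2), i→1 (arr[1]=2≥2); i<j, swap → [2,2,3,3,3,3,3,2,2,2,3,2]
j→8 (arr[8]=2≤2), i→2 (arr[2]=3≥2); i<j, swap → [2,2,2,3,3,3,3,2,3,2,3,2]
j→7 (arr[7]=2≤2), i→3 (arr[3]=3≥2); i<j, swap → [2,2,2,2,3,3,3,3,3,2,3,2]
j→3, i→4; i≥j, return j=3. arr = [2,2,2,2,3,3,3,3,3,2,3,2]

[2,2,2,2,3,3,3,3,3,2,3,2]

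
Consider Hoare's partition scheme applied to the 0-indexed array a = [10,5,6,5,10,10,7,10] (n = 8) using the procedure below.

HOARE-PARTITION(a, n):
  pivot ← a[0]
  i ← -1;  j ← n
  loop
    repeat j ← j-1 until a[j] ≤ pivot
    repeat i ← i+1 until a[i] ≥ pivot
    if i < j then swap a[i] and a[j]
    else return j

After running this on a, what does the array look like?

[10,5,6,5,7,10,10,10]

pivot=10
j stops at 7 (10), i stops at 0 (10); swap ⇒ [10,5,6,5,10,10,7,10]
j stops at 6 (7), i stops at 4 (10); swap ⇒ [10,5,6,5,7,10,10,10]
j stops at 5, i stops at 5; i≥j ⇒ return 5. a=[10,5,6,5,7,10,10,10]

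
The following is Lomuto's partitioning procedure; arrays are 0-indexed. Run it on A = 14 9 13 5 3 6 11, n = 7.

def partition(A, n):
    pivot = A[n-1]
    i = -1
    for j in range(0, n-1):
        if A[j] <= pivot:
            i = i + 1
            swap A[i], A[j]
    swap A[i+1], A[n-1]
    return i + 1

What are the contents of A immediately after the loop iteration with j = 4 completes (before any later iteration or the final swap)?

9 5 3 14 13 6 11

pivot = A[6] = 11; i = -1
j=0: A[0]=14 > 11 → no swap
j=1: A[1]=9 ≤ 11 → i=0, swap A[0],A[1] → 9 14 13 5 3 6 11
j=2: A[2]=13 > 11 → no swap
j=3: A[3]=5 ≤ 11 → i=1, swap A[1],A[3] → 9 5 13 14 3 6 11
j=4: A[4]=3 ≤ 11 → i=2, swap A[2],A[4] → 9 5 3 14 13 6 11
(after j=4) A = 9 5 3 14 13 6 11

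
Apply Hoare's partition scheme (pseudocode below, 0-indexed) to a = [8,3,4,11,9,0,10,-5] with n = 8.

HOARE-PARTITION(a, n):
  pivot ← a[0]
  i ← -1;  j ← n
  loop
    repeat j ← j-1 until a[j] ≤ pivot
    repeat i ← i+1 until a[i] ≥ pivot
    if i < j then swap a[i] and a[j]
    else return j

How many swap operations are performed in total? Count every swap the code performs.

pivot=8
j stops at 7 (-5), i stops at 0 (8); swap ⇒ [-5,3,4,11,9,0,10,8]
j stops at 5 (0), i stops at 3 (11); swap ⇒ [-5,3,4,0,9,11,10,8]
j stops at 3, i stops at 4; i≥j ⇒ return 3. a=[-5,3,4,0,9,11,10,8]

2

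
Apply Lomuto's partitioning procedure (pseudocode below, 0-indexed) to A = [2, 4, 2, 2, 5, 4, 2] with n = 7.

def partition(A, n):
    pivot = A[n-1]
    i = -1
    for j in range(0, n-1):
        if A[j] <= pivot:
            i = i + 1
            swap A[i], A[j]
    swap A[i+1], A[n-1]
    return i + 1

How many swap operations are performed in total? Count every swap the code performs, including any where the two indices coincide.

4

pivot=2, i=-1
j=0: 2≤2, i=0, swap(0,0) ⇒ [2, 4, 2, 2, 5, 4, 2]
j=1: 4>2, skip
j=2: 2≤2, i=1, swap(1,2) ⇒ [2, 2, 4, 2, 5, 4, 2]
j=3: 2≤2, i=2, swap(2,3) ⇒ [2, 2, 2, 4, 5, 4, 2]
j=4: 5>2, skip
j=5: 4>2, skip
swap(3,6) ⇒ [2, 2, 2, 2, 5, 4, 4]; return 3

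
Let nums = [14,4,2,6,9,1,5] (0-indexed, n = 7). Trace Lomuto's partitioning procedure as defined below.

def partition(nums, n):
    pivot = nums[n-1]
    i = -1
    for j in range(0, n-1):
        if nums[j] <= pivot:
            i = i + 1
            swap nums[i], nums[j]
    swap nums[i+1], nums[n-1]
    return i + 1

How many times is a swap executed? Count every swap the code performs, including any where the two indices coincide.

pivot = nums[6] = 5; i = -1
j=0: nums[0]=14 > 5 → no swap
j=1: nums[1]=4 ≤ 5 → i=0, swap nums[0],nums[1] → [4,14,2,6,9,1,5]
j=2: nums[2]=2 ≤ 5 → i=1, swap nums[1],nums[2] → [4,2,14,6,9,1,5]
j=3: nums[3]=6 > 5 → no swap
j=4: nums[4]=9 > 5 → no swap
j=5: nums[5]=1 ≤ 5 → i=2, swap nums[2],nums[5] → [4,2,1,6,9,14,5]
final swap nums[3],nums[6] → [4,2,1,5,9,14,6]; return 3

4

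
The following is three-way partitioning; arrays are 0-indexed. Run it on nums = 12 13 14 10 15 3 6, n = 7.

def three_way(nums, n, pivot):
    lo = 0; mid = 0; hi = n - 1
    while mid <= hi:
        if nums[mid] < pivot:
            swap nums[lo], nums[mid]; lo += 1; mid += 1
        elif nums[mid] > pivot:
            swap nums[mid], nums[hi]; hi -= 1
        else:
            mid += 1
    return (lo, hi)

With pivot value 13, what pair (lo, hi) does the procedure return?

(4, 4)

pivot = 13; lo=0, mid=0, hi=6
nums[mid]=12<13: swap nums[0],nums[0]; lo=1,mid=1 → 12 13 14 10 15 3 6
nums[mid]=13=13: mid=2
nums[mid]=14>13: swap nums[2],nums[6]; hi=5 → 12 13 6 10 15 3 14
nums[mid]=6<13: swap nums[1],nums[2]; lo=2,mid=3 → 12 6 13 10 15 3 14
nums[mid]=10<13: swap nums[2],nums[3]; lo=3,mid=4 → 12 6 10 13 15 3 14
nums[mid]=15>13: swap nums[4],nums[5]; hi=4 → 12 6 10 13 3 15 14
nums[mid]=3<13: swap nums[3],nums[4]; lo=4,mid=5 → 12 6 10 3 13 15 14
end: lo=4, hi=4; nums = 12 6 10 3 13 15 14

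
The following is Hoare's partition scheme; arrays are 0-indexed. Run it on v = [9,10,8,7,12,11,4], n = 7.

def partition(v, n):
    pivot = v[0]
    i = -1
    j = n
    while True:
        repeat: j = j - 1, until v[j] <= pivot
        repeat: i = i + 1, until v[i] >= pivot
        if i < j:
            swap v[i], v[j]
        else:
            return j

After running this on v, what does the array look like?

pivot=9
j stops at 6 (4), i stops at 0 (9); swap ⇒ [4,10,8,7,12,11,9]
j stops at 3 (7), i stops at 1 (10); swap ⇒ [4,7,8,10,12,11,9]
j stops at 2, i stops at 3; i≥j ⇒ return 2. v=[4,7,8,10,12,11,9]

[4,7,8,10,12,11,9]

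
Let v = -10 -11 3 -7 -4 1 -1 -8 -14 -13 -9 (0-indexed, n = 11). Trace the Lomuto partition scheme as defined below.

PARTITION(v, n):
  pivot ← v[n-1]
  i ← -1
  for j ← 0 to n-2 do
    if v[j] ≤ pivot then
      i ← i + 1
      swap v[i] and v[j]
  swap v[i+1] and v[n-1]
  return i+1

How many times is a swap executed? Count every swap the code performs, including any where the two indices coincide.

pivot = v[10] = -9; i = -1
j=0: v[0]=-10 ≤ -9 → i=0, swap v[0],v[0] (no change) → -10 -11 3 -7 -4 1 -1 -8 -14 -13 -9
j=1: v[1]=-11 ≤ -9 → i=1, swap v[1],v[1] (no change) → -10 -11 3 -7 -4 1 -1 -8 -14 -13 -9
j=2: v[2]=3 > -9 → no swap
j=3: v[3]=-7 > -9 → no swap
j=4: v[4]=-4 > -9 → no swap
j=5: v[5]=1 > -9 → no swap
j=6: v[6]=-1 > -9 → no swap
j=7: v[7]=-8 > -9 → no swap
j=8: v[8]=-14 ≤ -9 → i=2, swap v[2],v[8] → -10 -11 -14 -7 -4 1 -1 -8 3 -13 -9
j=9: v[9]=-13 ≤ -9 → i=3, swap v[3],v[9] → -10 -11 -14 -13 -4 1 -1 -8 3 -7 -9
final swap v[4],v[10] → -10 -11 -14 -13 -9 1 -1 -8 3 -7 -4; return 4

5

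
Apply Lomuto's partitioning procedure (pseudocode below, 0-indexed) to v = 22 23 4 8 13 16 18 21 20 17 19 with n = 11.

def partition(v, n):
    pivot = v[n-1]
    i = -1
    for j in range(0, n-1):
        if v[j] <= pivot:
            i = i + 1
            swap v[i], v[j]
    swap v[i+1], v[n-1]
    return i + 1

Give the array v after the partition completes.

4 8 13 16 18 17 19 21 20 23 22

pivot = v[10] = 19; i = -1
j=0: v[0]=22 > 19 → no swap
j=1: v[1]=23 > 19 → no swap
j=2: v[2]=4 ≤ 19 → i=0, swap v[0],v[2] → 4 23 22 8 13 16 18 21 20 17 19
j=3: v[3]=8 ≤ 19 → i=1, swap v[1],v[3] → 4 8 22 23 13 16 18 21 20 17 19
j=4: v[4]=13 ≤ 19 → i=2, swap v[2],v[4] → 4 8 13 23 22 16 18 21 20 17 19
j=5: v[5]=16 ≤ 19 → i=3, swap v[3],v[5] → 4 8 13 16 22 23 18 21 20 17 19
j=6: v[6]=18 ≤ 19 → i=4, swap v[4],v[6] → 4 8 13 16 18 23 22 21 20 17 19
j=7: v[7]=21 > 19 → no swap
j=8: v[8]=20 > 19 → no swap
j=9: v[9]=17 ≤ 19 → i=5, swap v[5],v[9] → 4 8 13 16 18 17 22 21 20 23 19
final swap v[6],v[10] → 4 8 13 16 18 17 19 21 20 23 22; return 6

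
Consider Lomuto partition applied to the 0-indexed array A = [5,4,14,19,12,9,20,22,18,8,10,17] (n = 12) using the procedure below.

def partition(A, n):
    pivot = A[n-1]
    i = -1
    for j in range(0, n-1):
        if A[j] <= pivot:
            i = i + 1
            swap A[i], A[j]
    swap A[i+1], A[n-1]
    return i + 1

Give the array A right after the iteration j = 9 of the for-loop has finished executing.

[5,4,14,12,9,8,20,22,18,19,10,17]

pivot = A[11] = 17; i = -1
j=0: A[0]=5 ≤ 17 → i=0, swap A[0],A[0] (no change) → [5,4,14,19,12,9,20,22,18,8,10,17]
j=1: A[1]=4 ≤ 17 → i=1, swap A[1],A[1] (no change) → [5,4,14,19,12,9,20,22,18,8,10,17]
j=2: A[2]=14 ≤ 17 → i=2, swap A[2],A[2] (no change) → [5,4,14,19,12,9,20,22,18,8,10,17]
j=3: A[3]=19 > 17 → no swap
j=4: A[4]=12 ≤ 17 → i=3, swap A[3],A[4] → [5,4,14,12,19,9,20,22,18,8,10,17]
j=5: A[5]=9 ≤ 17 → i=4, swap A[4],A[5] → [5,4,14,12,9,19,20,22,18,8,10,17]
j=6: A[6]=20 > 17 → no swap
j=7: A[7]=22 > 17 → no swap
j=8: A[8]=18 > 17 → no swap
j=9: A[9]=8 ≤ 17 → i=5, swap A[5],A[9] → [5,4,14,12,9,8,20,22,18,19,10,17]
(after j=9) A = [5,4,14,12,9,8,20,22,18,19,10,17]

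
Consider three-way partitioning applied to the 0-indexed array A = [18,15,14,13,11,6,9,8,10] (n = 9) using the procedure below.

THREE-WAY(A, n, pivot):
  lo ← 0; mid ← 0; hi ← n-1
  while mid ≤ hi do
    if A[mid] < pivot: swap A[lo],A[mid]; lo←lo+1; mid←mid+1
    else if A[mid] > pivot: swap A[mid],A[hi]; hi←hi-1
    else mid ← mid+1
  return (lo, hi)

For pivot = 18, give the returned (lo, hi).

(8, 8)

lo=0 mid=0 hi=8
18=18: mid=1
15<18: swap(0,1), lo=1 mid=2 ⇒ [15,18,14,13,11,6,9,8,10]
14<18: swap(1,2), lo=2 mid=3 ⇒ [15,14,18,13,11,6,9,8,10]
13<18: swap(2,3), lo=3 mid=4 ⇒ [15,14,13,18,11,6,9,8,10]
11<18: swap(3,4), lo=4 mid=5 ⇒ [15,14,13,11,18,6,9,8,10]
6<18: swap(4,5), lo=5 mid=6 ⇒ [15,14,13,11,6,18,9,8,10]
9<18: swap(5,6), lo=6 mid=7 ⇒ [15,14,13,11,6,9,18,8,10]
8<18: swap(6,7), lo=7 mid=8 ⇒ [15,14,13,11,6,9,8,18,10]
10<18: swap(7,8), lo=8 mid=9 ⇒ [15,14,13,11,6,9,8,10,18]
done. lo=8 hi=8; A=[15,14,13,11,6,9,8,10,18]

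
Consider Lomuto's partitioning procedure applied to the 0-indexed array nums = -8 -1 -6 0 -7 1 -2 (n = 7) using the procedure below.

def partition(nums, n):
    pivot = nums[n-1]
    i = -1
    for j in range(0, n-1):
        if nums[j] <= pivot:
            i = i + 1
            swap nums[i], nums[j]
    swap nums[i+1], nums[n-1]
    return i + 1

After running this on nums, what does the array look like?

pivot = nums[6] = -2; i = -1
j=0: nums[0]=-8 ≤ -2 → i=0, swap nums[0],nums[0] (no change) → -8 -1 -6 0 -7 1 -2
j=1: nums[1]=-1 > -2 → no swap
j=2: nums[2]=-6 ≤ -2 → i=1, swap nums[1],nums[2] → -8 -6 -1 0 -7 1 -2
j=3: nums[3]=0 > -2 → no swap
j=4: nums[4]=-7 ≤ -2 → i=2, swap nums[2],nums[4] → -8 -6 -7 0 -1 1 -2
j=5: nums[5]=1 > -2 → no swap
final swap nums[3],nums[6] → -8 -6 -7 -2 -1 1 0; return 3

-8 -6 -7 -2 -1 1 0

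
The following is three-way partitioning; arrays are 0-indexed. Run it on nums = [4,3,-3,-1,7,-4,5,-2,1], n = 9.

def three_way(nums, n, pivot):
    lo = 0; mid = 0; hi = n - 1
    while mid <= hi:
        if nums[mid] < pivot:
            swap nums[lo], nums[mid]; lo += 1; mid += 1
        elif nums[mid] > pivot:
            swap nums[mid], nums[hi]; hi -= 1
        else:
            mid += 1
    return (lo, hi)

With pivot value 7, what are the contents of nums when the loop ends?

[4,3,-3,-1,-4,5,-2,1,7]

lo=0 mid=0 hi=8
4<7: swap(0,0), lo=1 mid=1 ⇒ [4,3,-3,-1,7,-4,5,-2,1]
3<7: swap(1,1), lo=2 mid=2 ⇒ [4,3,-3,-1,7,-4,5,-2,1]
-3<7: swap(2,2), lo=3 mid=3 ⇒ [4,3,-3,-1,7,-4,5,-2,1]
-1<7: swap(3,3), lo=4 mid=4 ⇒ [4,3,-3,-1,7,-4,5,-2,1]
7=7: mid=5
-4<7: swap(4,5), lo=5 mid=6 ⇒ [4,3,-3,-1,-4,7,5,-2,1]
5<7: swap(5,6), lo=6 mid=7 ⇒ [4,3,-3,-1,-4,5,7,-2,1]
-2<7: swap(6,7), lo=7 mid=8 ⇒ [4,3,-3,-1,-4,5,-2,7,1]
1<7: swap(7,8), lo=8 mid=9 ⇒ [4,3,-3,-1,-4,5,-2,1,7]
done. lo=8 hi=8; nums=[4,3,-3,-1,-4,5,-2,1,7]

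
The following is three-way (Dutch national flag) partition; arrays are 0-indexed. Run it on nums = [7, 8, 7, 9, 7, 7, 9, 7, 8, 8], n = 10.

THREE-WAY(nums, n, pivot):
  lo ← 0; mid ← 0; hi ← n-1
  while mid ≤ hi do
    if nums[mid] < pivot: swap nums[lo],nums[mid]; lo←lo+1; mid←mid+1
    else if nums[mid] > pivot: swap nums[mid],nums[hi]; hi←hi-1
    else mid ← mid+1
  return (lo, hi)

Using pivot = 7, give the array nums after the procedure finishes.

pivot = 7; lo=0, mid=0, hi=9
nums[mid]=7=7: mid=1
nums[mid]=8>7: swap nums[1],nums[9]; hi=8 → [7, 8, 7, 9, 7, 7, 9, 7, 8, 8]
nums[mid]=8>7: swap nums[1],nums[8]; hi=7 → [7, 8, 7, 9, 7, 7, 9, 7, 8, 8]
nums[mid]=8>7: swap nums[1],nums[7]; hi=6 → [7, 7, 7, 9, 7, 7, 9, 8, 8, 8]
nums[mid]=7=7: mid=2
nums[mid]=7=7: mid=3
nums[mid]=9>7: swap nums[3],nums[6]; hi=5 → [7, 7, 7, 9, 7, 7, 9, 8, 8, 8]
nums[mid]=9>7: swap nums[3],nums[5]; hi=4 → [7, 7, 7, 7, 7, 9, 9, 8, 8, 8]
nums[mid]=7=7: mid=4
nums[mid]=7=7: mid=5
end: lo=0, hi=4; nums = [7, 7, 7, 7, 7, 9, 9, 8, 8, 8]

[7, 7, 7, 7, 7, 9, 9, 8, 8, 8]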